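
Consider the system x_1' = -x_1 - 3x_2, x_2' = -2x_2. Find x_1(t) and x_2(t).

x_1(t) = 3c_1e^(-2t) + c_2e^(-t), x_2(t) = c_1e^(-2t)

Coefficient matrix A = [[-1, -3], [0, -2]].
Characteristic polynomial det(A - λI) = λ^2 + 3λ + 2 = 0.
Eigenvalues λ = -2, -1.
For λ=-2: (A-λI) row 1 is [1, -3], so an eigenvector is (3, 1).
For λ=-1: (A-λI) row 1 is [0, -3], so an eigenvector is (1, 0).
General solution: c_1e^(-2t)(3,1) + c_2e^(-t)(1,0).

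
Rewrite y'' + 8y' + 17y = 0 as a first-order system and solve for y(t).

y(t) = c_1e^(-4t)cos(t) + c_2e^(-4t)sin(t)

Let x_1 = y, x_2 = y'. Then x_1' = x_2 and x_2' = -17x_1 - 8x_2.
A = [[0,1],[-17,-8]]; det(A-λI) = λ^2 + 8λ + 17.
Eigenvalues λ = -4 ± i.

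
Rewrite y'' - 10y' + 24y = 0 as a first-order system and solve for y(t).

Let x_1 = y, x_2 = y'. Then x_1' = x_2 and x_2' = -24x_1 + 10x_2.
A = [[0,1],[-24,10]]; det(A-λI) = λ^2 - 10λ + 24.
Eigenvalues λ = 6, 4 with eigenvectors (1,6), (1,4).

y(t) = C_1e^(6t) + C_2e^(4t)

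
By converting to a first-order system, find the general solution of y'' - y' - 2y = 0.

y(t) = c_1e^(2t) + c_2e^(-t)

Let x_1 = y, x_2 = y'. Then x_1' = x_2 and x_2' = 2x_1 + x_2.
A = [[0,1],[2,1]]; det(A-λI) = λ^2 - λ - 2.
Eigenvalues λ = 2, -1 with eigenvectors (1,2), (1,-1).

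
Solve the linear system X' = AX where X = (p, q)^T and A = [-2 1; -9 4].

Coefficient matrix A = [[-2, 1], [-9, 4]].
Characteristic polynomial det(A - λI) = λ^2 - 2λ + 1 = 0.
Single eigenvalue λ = 1 with algebraic multiplicity 2.
Eigenvector v = (-1,-3); generalized eigenvector w with (A-λI)w=v is (1,2).
General solution: e^(t)[c_1·v + c_2·(t·v + w)].

p(t) = -c_1e^(t) - c_2te^(t) + c_2e^(t), q(t) = -3c_1e^(t) - 3c_2te^(t) + 2c_2e^(t)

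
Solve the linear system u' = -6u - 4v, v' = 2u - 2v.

u(t) = C_1e^(-4t)sin(2t) + C_1e^(-4t)cos(2t) + C_2e^(-4t)sin(2t) - C_2e^(-4t)cos(2t), v(t) = -C_1e^(-4t)cos(2t) - C_2e^(-4t)sin(2t)

Coefficient matrix A = [[-6, -4], [2, -2]].
Characteristic polynomial det(A - λI) = λ^2 + 8λ + 20 = 0.
Eigenvalues λ = -4 ± 2i (complex conjugate pair).
For λ=-4+2i: an eigenvector is (1,-1) - i(1,0) = (1 - i, -1).
A real fundamental pair from Re and Im of e^((-4+2i)t)v: X_1 = e^(-4t)(cos(2t)·(1,-1) + sin(2t)·(1,0)), X_2 = e^(-4t)(sin(2t)·(1,-1) - cos(2t)·(1,0)).
General solution: C_1X_1 + C_2X_2.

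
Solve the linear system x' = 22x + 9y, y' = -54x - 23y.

x(t) = K_1e^(-5t) - K_2e^(4t), y(t) = -3K_1e^(-5t) + 2K_2e^(4t)

Coefficient matrix A = [[22, 9], [-54, -23]].
Characteristic polynomial det(A - λI) = λ^2 + λ - 20 = 0.
Eigenvalues λ = -5, 4.
For λ=-5: (A-λI) row 1 is [27, 9], so an eigenvector is (1, -3).
For λ=4: (A-λI) row 1 is [18, 9], so an eigenvector is (-1, 2).
General solution: K_1e^(-5t)(1,-3) + K_2e^(4t)(-1,2).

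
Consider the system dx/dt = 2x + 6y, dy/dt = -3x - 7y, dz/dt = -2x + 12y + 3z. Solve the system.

x(t) = C_1e^(-4t) + 2C_2e^(-t), y(t) = -C_1e^(-4t) - C_2e^(-t), z(t) = 2C_1e^(-4t) + 4C_2e^(-t) + C_3e^(3t)

Coefficient matrix A = [[2, 6, 0], [-3, -7, 0], [-2, 12, 3]].
det(A - λI) = 0 gives eigenvalues λ = -4, -1, 3.
For λ=-4: eigenvector (1,-1,2).
For λ=-1: eigenvector (2,-1,4).
For λ=3: eigenvector (0,0,1).
General solution: C_1e^(-4t)(1,-1,2) + C_2e^(-t)(2,-1,4) + C_3e^(3t)(0,0,1).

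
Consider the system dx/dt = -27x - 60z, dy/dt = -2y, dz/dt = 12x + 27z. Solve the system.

Coefficient matrix A = [[-27, 0, -60], [0, -2, 0], [12, 0, 27]].
det(A - λI) = 0 gives eigenvalues λ = -3, 3, -2.
For λ=-3: eigenvector (5,0,-2).
For λ=3: eigenvector (-2,0,1).
For λ=-2: eigenvector (0,1,0).
General solution: C_1e^(-3t)(5,0,-2) + C_2e^(3t)(-2,0,1) + C_3e^(-2t)(0,1,0).

x(t) = 5C_1e^(-3t) - 2C_2e^(3t), y(t) = C_3e^(-2t), z(t) = -2C_1e^(-3t) + C_2e^(3t)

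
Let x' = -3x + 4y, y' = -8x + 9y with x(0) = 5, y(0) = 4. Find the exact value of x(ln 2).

A = [[-3,4],[-8,9]]; eigenvalues λ = 5, 1.
Eigenvectors: (1,2) for λ=5, (1,1) for λ=1.
From the initial condition, c_1 = -1, c_2 = 6.
x(ln 2) = (-1)(2^5)(1) + (6)(2^1)(1) = -20.

-20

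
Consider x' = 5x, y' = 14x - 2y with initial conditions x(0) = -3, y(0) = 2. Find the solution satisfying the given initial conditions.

Coefficient matrix A = [[5, 0], [14, -2]].
Characteristic polynomial det(A - λI) = λ^2 - 3λ - 10 = 0.
Eigenvalues λ = 5, -2.
For λ=5: (A-λI) row 2 is [14, -7], so an eigenvector is (1, 2).
For λ=-2: (A-λI) row 1 is [7, 0], so an eigenvector is (0, 1).
General solution: K_1e^(5t)(1,2) + K_2e^(-2t)(0,1).
Applying x(0)=-3, y(0)=2 gives K_1=-3, K_2=8.

x(t) = -3e^(5t), y(t) = -6e^(5t) + 8e^(-2t)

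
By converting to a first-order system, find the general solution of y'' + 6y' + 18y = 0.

Let x_1 = y, x_2 = y'. Then x_1' = x_2 and x_2' = -18x_1 - 6x_2.
A = [[0,1],[-18,-6]]; det(A-λI) = λ^2 + 6λ + 18.
Eigenvalues λ = -3 ± 3i.

y(t) = C_1e^(-3t)cos(3t) + C_2e^(-3t)sin(3t)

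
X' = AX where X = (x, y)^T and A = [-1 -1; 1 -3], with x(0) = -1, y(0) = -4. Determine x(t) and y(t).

Coefficient matrix A = [[-1, -1], [1, -3]].
Characteristic polynomial det(A - λI) = λ^2 + 4λ + 4 = 0.
Single eigenvalue λ = -2 with algebraic multiplicity 2.
Eigenvector v = (1,1); generalized eigenvector w with (A-λI)w=v is (2,1).
General solution: e^(-2t)[c_1·v + c_2·(t·v + w)].
Applying x(0)=-1, y(0)=-4 gives c_1=-7, c_2=3.

x(t) = 3te^(-2t) - e^(-2t), y(t) = 3te^(-2t) - 4e^(-2t)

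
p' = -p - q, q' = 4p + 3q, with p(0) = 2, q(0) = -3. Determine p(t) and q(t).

Coefficient matrix A = [[-1, -1], [4, 3]].
Characteristic polynomial det(A - λI) = λ^2 - 2λ + 1 = 0.
Single eigenvalue λ = 1 with algebraic multiplicity 2.
Eigenvector v = (1,-2); generalized eigenvector w with (A-λI)w=v is (-2,3).
General solution: e^(t)[K_1·v + K_2·(t·v + w)].
Applying p(0)=2, q(0)=-3 gives K_1=0, K_2=-1.

p(t) = -te^(t) + 2e^(t), q(t) = 2te^(t) - 3e^(t)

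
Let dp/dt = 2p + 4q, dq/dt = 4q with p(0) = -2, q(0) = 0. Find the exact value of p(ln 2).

A = [[2,4],[0,4]]; eigenvalues λ = 4, 2.
Eigenvectors: (-2,-1) for λ=4, (-1,0) for λ=2.
From the initial condition, c_1 = 0, c_2 = 2.
p(ln 2) = (0)(2^4)(-2) + (2)(2^2)(-1) = -8.

-8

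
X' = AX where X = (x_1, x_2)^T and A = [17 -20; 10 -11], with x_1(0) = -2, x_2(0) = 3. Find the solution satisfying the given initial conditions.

Coefficient matrix A = [[17, -20], [10, -11]].
Characteristic polynomial det(A - λI) = λ^2 - 6λ + 13 = 0.
Eigenvalues λ = 3 ± 2i (complex conjugate pair).
For λ=3+2i: an eigenvector is (3,2) - i(1,1) = (3 - i, 2 - i).
A real fundamental pair from Re and Im of e^((3+2i)t)v: X_1 = e^(3t)(cos(2t)·(3,2) + sin(2t)·(1,1)), X_2 = e^(3t)(sin(2t)·(3,2) - cos(2t)·(1,1)).
General solution: K_1X_1 + K_2X_2.
Applying x_1(0)=-2, x_2(0)=3 gives K_1=-5, K_2=-13.

x_1(t) = -44e^(3t)sin(2t) - 2e^(3t)cos(2t), x_2(t) = -31e^(3t)sin(2t) + 3e^(3t)cos(2t)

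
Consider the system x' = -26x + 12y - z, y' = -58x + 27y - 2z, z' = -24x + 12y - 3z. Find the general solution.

Coefficient matrix A = [[-26, 12, -1], [-58, 27, -2], [-24, 12, -3]].
det(A - λI) = 0 gives eigenvalues λ = 3, -2, -3.
For λ=3: eigenvector (2,5,2).
For λ=-2: eigenvector (1,2,0).
For λ=-3: eigenvector (1,2,1).
General solution: C_1e^(3t)(2,5,2) + C_2e^(-2t)(1,2,0) + C_3e^(-3t)(1,2,1).

x(t) = 2C_1e^(3t) + C_2e^(-2t) + C_3e^(-3t), y(t) = 5C_1e^(3t) + 2C_2e^(-2t) + 2C_3e^(-3t), z(t) = 2C_1e^(3t) + C_3e^(-3t)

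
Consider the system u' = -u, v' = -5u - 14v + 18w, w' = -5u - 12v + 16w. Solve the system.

u(t) = K_2e^(-t), v(t) = 3K_1e^(-2t) + K_2e^(-t) + K_3e^(4t), w(t) = 2K_1e^(-2t) + K_2e^(-t) + K_3e^(4t)

Coefficient matrix A = [[-1, 0, 0], [-5, -14, 18], [-5, -12, 16]].
det(A - λI) = 0 gives eigenvalues λ = -2, -1, 4.
For λ=-2: eigenvector (0,3,2).
For λ=-1: eigenvector (1,1,1).
For λ=4: eigenvector (0,1,1).
General solution: K_1e^(-2t)(0,3,2) + K_2e^(-t)(1,1,1) + K_3e^(4t)(0,1,1).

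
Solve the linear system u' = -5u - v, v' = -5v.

Coefficient matrix A = [[-5, -1], [0, -5]].
Characteristic polynomial det(A - λI) = λ^2 + 10λ + 25 = 0.
Single eigenvalue λ = -5 with algebraic multiplicity 2.
Eigenvector v = (-1,0); generalized eigenvector w with (A-λI)w=v is (-1,1).
General solution: e^(-5t)[K_1·v + K_2·(t·v + w)].

u(t) = -K_1e^(-5t) - K_2te^(-5t) - K_2e^(-5t), v(t) = K_2e^(-5t)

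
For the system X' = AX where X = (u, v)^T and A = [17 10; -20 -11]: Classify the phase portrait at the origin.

unstable spiral

A = [[17,10],[-20,-11]]; det(A-λI) = λ^2 - 6λ + 13.
λ = 3 ± 2i: positive real part.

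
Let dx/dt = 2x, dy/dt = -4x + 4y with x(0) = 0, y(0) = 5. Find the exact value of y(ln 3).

A = [[2,0],[-4,4]]; eigenvalues λ = 2, 4.
Eigenvectors: (1,2) for λ=2, (0,1) for λ=4.
From the initial condition, c_1 = 0, c_2 = 5.
y(ln 3) = (0)(3^2)(2) + (5)(3^4)(1) = 405.

405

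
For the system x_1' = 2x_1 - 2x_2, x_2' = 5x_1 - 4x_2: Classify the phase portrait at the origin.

stable spiral

A = [[2,-2],[5,-4]]; det(A-λI) = λ^2 + 2λ + 2.
λ = -1 ± i: negative real part.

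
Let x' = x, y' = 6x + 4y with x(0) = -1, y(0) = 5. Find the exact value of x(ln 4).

A = [[1,0],[6,4]]; eigenvalues λ = 1, 4.
Eigenvectors: (1,-2) for λ=1, (0,1) for λ=4.
From the initial condition, c_1 = -1, c_2 = 3.
x(ln 4) = (-1)(4^1)(1) + (3)(4^4)(0) = -4.

-4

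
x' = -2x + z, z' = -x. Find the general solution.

Coefficient matrix A = [[-2, 1], [-1, 0]].
Characteristic polynomial det(A - λI) = λ^2 + 2λ + 1 = 0.
Single eigenvalue λ = -1 with algebraic multiplicity 2.
Eigenvector v = (-1,-1); generalized eigenvector w with (A-λI)w=v is (-2,-3).
General solution: e^(-t)[K_1·v + K_2·(t·v + w)].

x(t) = -K_1e^(-t) - K_2te^(-t) - 2K_2e^(-t), z(t) = -K_1e^(-t) - K_2te^(-t) - 3K_2e^(-t)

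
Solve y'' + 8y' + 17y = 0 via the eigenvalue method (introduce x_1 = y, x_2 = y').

y(t) = c_1e^(-4t)cos(t) + c_2e^(-4t)sin(t)

Let x_1 = y, x_2 = y'. Then x_1' = x_2 and x_2' = -17x_1 - 8x_2.
A = [[0,1],[-17,-8]]; det(A-λI) = λ^2 + 8λ + 17.
Eigenvalues λ = -4 ± i.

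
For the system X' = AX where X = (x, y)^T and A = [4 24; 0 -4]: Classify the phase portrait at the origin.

A = [[4,24],[0,-4]]; det(A-λI) = λ^2 - 16.
λ = -4, 4: opposite signs.

saddle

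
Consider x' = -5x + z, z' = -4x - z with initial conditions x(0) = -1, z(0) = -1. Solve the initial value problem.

x(t) = te^(-3t) - e^(-3t), z(t) = 2te^(-3t) - e^(-3t)

Coefficient matrix A = [[-5, 1], [-4, -1]].
Characteristic polynomial det(A - λI) = λ^2 + 6λ + 9 = 0.
Single eigenvalue λ = -3 with algebraic multiplicity 2.
Eigenvector v = (1,2); generalized eigenvector w with (A-λI)w=v is (-2,-3).
General solution: e^(-3t)[c_1·v + c_2·(t·v + w)].
Applying x(0)=-1, z(0)=-1 gives c_1=1, c_2=1.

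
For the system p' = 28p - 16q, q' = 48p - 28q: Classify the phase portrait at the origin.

saddle

A = [[28,-16],[48,-28]]; det(A-λI) = λ^2 - 16.
λ = 4, -4: opposite signs.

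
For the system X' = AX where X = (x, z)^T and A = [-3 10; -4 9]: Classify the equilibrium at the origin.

A = [[-3,10],[-4,9]]; det(A-λI) = λ^2 - 6λ + 13.
λ = 3 ± 2i: positive real part.

unstable spiral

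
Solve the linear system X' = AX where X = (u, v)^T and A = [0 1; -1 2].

Coefficient matrix A = [[0, 1], [-1, 2]].
Characteristic polynomial det(A - λI) = λ^2 - 2λ + 1 = 0.
Single eigenvalue λ = 1 with algebraic multiplicity 2.
Eigenvector v = (-1,-1); generalized eigenvector w with (A-λI)w=v is (-2,-3).
General solution: e^(t)[c_1·v + c_2·(t·v + w)].

u(t) = -c_1e^(t) - c_2te^(t) - 2c_2e^(t), v(t) = -c_1e^(t) - c_2te^(t) - 3c_2e^(t)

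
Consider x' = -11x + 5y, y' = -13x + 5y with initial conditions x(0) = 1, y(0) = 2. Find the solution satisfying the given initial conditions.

Coefficient matrix A = [[-11, 5], [-13, 5]].
Characteristic polynomial det(A - λI) = λ^2 + 6λ + 10 = 0.
Eigenvalues λ = -3 ± i (complex conjugate pair).
For λ=-3+i: an eigenvector is (-2,-3) - i(1,2) = (-2 - i, -3 - 2i).
A real fundamental pair from Re and Im of e^((-3+i)t)v: X_1 = e^(-3t)(cos(t)·(-2,-3) + sin(t)·(1,2)), X_2 = e^(-3t)(sin(t)·(-2,-3) - cos(t)·(1,2)).
General solution: c_1X_1 + c_2X_2.
Applying x(0)=1, y(0)=2 gives c_1=0, c_2=-1.

x(t) = 2e^(-3t)sin(t) + e^(-3t)cos(t), y(t) = 3e^(-3t)sin(t) + 2e^(-3t)cos(t)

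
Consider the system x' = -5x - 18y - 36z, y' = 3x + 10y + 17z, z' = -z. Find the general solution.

x(t) = 3c_1e^(t) - 2c_2e^(4t) + 9c_3e^(-t), y(t) = -c_1e^(t) + c_2e^(4t) - 4c_3e^(-t), z(t) = c_3e^(-t)

Coefficient matrix A = [[-5, -18, -36], [3, 10, 17], [0, 0, -1]].
det(A - λI) = 0 gives eigenvalues λ = 1, 4, -1.
For λ=1: eigenvector (3,-1,0).
For λ=4: eigenvector (-2,1,0).
For λ=-1: eigenvector (9,-4,1).
General solution: c_1e^(t)(3,-1,0) + c_2e^(4t)(-2,1,0) + c_3e^(-t)(9,-4,1).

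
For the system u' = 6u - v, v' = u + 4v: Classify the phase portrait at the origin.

unstable improper node

A = [[6,-1],[1,4]]; det(A-λI) = λ^2 - 10λ + 25.
repeated λ = 5 with a single eigenvector.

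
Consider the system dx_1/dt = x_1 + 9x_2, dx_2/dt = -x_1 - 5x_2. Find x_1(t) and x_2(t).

Coefficient matrix A = [[1, 9], [-1, -5]].
Characteristic polynomial det(A - λI) = λ^2 + 4λ + 4 = 0.
Single eigenvalue λ = -2 with algebraic multiplicity 2.
Eigenvector v = (3,-1); generalized eigenvector w with (A-λI)w=v is (-2,1).
General solution: e^(-2t)[C_1·v + C_2·(t·v + w)].

x_1(t) = 3C_1e^(-2t) + 3C_2te^(-2t) - 2C_2e^(-2t), x_2(t) = -C_1e^(-2t) - C_2te^(-2t) + C_2e^(-2t)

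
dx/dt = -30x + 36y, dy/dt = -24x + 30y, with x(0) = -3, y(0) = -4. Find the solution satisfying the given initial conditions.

x(t) = -6e^(6t) + 3e^(-6t), y(t) = -6e^(6t) + 2e^(-6t)

Coefficient matrix A = [[-30, 36], [-24, 30]].
Characteristic polynomial det(A - λI) = λ^2 - 36 = 0.
Eigenvalues λ = -6, 6.
For λ=-6: (A-λI) row 1 is [-24, 36], so an eigenvector is (-3, -2).
For λ=6: (A-λI) row 1 is [-36, 36], so an eigenvector is (1, 1).
General solution: C_1e^(-6t)(-3,-2) + C_2e^(6t)(1,1).
Applying x(0)=-3, y(0)=-4 gives C_1=-1, C_2=-6.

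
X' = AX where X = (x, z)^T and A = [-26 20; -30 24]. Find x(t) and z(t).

x(t) = -K_1e^(-6t) - 2K_2e^(4t), z(t) = -K_1e^(-6t) - 3K_2e^(4t)

Coefficient matrix A = [[-26, 20], [-30, 24]].
Characteristic polynomial det(A - λI) = λ^2 + 2λ - 24 = 0.
Eigenvalues λ = -6, 4.
For λ=-6: (A-λI) row 1 is [-20, 20], so an eigenvector is (-1, -1).
For λ=4: (A-λI) row 1 is [-30, 20], so an eigenvector is (-2, -3).
General solution: K_1e^(-6t)(-1,-1) + K_2e^(4t)(-2,-3).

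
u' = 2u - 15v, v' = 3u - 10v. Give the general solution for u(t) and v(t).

u(t) = C_1e^(-4t)sin(3t) - 2C_1e^(-4t)cos(3t) - 2C_2e^(-4t)sin(3t) - C_2e^(-4t)cos(3t), v(t) = -C_1e^(-4t)cos(3t) - C_2e^(-4t)sin(3t)

Coefficient matrix A = [[2, -15], [3, -10]].
Characteristic polynomial det(A - λI) = λ^2 + 8λ + 25 = 0.
Eigenvalues λ = -4 ± 3i (complex conjugate pair).
For λ=-4+3i: an eigenvector is (-2,-1) - i(1,0) = (-2 - i, -1).
A real fundamental pair from Re and Im of e^((-4+3i)t)v: X_1 = e^(-4t)(cos(3t)·(-2,-1) + sin(3t)·(1,0)), X_2 = e^(-4t)(sin(3t)·(-2,-1) - cos(3t)·(1,0)).
General solution: C_1X_1 + C_2X_2.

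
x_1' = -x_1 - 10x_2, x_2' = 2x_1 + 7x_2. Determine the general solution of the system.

Coefficient matrix A = [[-1, -10], [2, 7]].
Characteristic polynomial det(A - λI) = λ^2 - 6λ + 13 = 0.
Eigenvalues λ = 3 ± 2i (complex conjugate pair).
For λ=3+2i: an eigenvector is (-1,0) - i(2,-1) = (-1 - 2i, 0 + i).
A real fundamental pair from Re and Im of e^((3+2i)t)v: X_1 = e^(3t)(cos(2t)·(-1,0) + sin(2t)·(2,-1)), X_2 = e^(3t)(sin(2t)·(-1,0) - cos(2t)·(2,-1)).
General solution: K_1X_1 + K_2X_2.

x_1(t) = 2K_1e^(3t)sin(2t) - K_1e^(3t)cos(2t) - K_2e^(3t)sin(2t) - 2K_2e^(3t)cos(2t), x_2(t) = -K_1e^(3t)sin(2t) + K_2e^(3t)cos(2t)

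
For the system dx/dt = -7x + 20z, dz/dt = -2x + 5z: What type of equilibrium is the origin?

A = [[-7,20],[-2,5]]; det(A-λI) = λ^2 + 2λ + 5.
λ = -1 ± 2i: negative real part.

stable spiral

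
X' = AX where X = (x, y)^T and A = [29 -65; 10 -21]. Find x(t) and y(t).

Coefficient matrix A = [[29, -65], [10, -21]].
Characteristic polynomial det(A - λI) = λ^2 - 8λ + 41 = 0.
Eigenvalues λ = 4 ± 5i (complex conjugate pair).
For λ=4+5i: an eigenvector is (2,1) - i(-3,-1) = (2 + 3i, 1 + i).
A real fundamental pair from Re and Im of e^((4+5i)t)v: X_1 = e^(4t)(cos(5t)·(2,1) + sin(5t)·(-3,-1)), X_2 = e^(4t)(sin(5t)·(2,1) - cos(5t)·(-3,-1)).
General solution: c_1X_1 + c_2X_2.

x(t) = -3c_1e^(4t)sin(5t) + 2c_1e^(4t)cos(5t) + 2c_2e^(4t)sin(5t) + 3c_2e^(4t)cos(5t), y(t) = -c_1e^(4t)sin(5t) + c_1e^(4t)cos(5t) + c_2e^(4t)sin(5t) + c_2e^(4t)cos(5t)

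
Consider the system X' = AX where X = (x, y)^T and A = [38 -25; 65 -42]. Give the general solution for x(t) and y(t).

x(t) = -2K_1e^(-2t)sin(5t) + K_1e^(-2t)cos(5t) + K_2e^(-2t)sin(5t) + 2K_2e^(-2t)cos(5t), y(t) = -3K_1e^(-2t)sin(5t) + 2K_1e^(-2t)cos(5t) + 2K_2e^(-2t)sin(5t) + 3K_2e^(-2t)cos(5t)

Coefficient matrix A = [[38, -25], [65, -42]].
Characteristic polynomial det(A - λI) = λ^2 + 4λ + 29 = 0.
Eigenvalues λ = -2 ± 5i (complex conjugate pair).
For λ=-2+5i: an eigenvector is (1,2) - i(-2,-3) = (1 + 2i, 2 + 3i).
A real fundamental pair from Re and Im of e^((-2+5i)t)v: X_1 = e^(-2t)(cos(5t)·(1,2) + sin(5t)·(-2,-3)), X_2 = e^(-2t)(sin(5t)·(1,2) - cos(5t)·(-2,-3)).
General solution: K_1X_1 + K_2X_2.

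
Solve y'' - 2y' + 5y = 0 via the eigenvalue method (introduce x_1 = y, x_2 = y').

y(t) = K_1e^(t)cos(2t) + K_2e^(t)sin(2t)

Let x_1 = y, x_2 = y'. Then x_1' = x_2 and x_2' = -5x_1 + 2x_2.
A = [[0,1],[-5,2]]; det(A-λI) = λ^2 - 2λ + 5.
Eigenvalues λ = 1 ± 2i.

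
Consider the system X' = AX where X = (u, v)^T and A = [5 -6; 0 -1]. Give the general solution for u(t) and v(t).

Coefficient matrix A = [[5, -6], [0, -1]].
Characteristic polynomial det(A - λI) = λ^2 - 4λ - 5 = 0.
Eigenvalues λ = -1, 5.
For λ=-1: (A-λI) row 1 is [6, -6], so an eigenvector is (-1, -1).
For λ=5: (A-λI) row 1 is [0, -6], so an eigenvector is (1, 0).
General solution: C_1e^(-t)(-1,-1) + C_2e^(5t)(1,0).

u(t) = -C_1e^(-t) + C_2e^(5t), v(t) = -C_1e^(-t)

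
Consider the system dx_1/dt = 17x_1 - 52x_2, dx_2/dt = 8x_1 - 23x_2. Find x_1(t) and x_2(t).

Coefficient matrix A = [[17, -52], [8, -23]].
Characteristic polynomial det(A - λI) = λ^2 + 6λ + 25 = 0.
Eigenvalues λ = -3 ± 4i (complex conjugate pair).
For λ=-3+4i: an eigenvector is (-3,-1) - i(-2,-1) = (-3 + 2i, -1 + i).
A real fundamental pair from Re and Im of e^((-3+4i)t)v: X_1 = e^(-3t)(cos(4t)·(-3,-1) + sin(4t)·(-2,-1)), X_2 = e^(-3t)(sin(4t)·(-3,-1) - cos(4t)·(-2,-1)).
General solution: K_1X_1 + K_2X_2.

x_1(t) = -2K_1e^(-3t)sin(4t) - 3K_1e^(-3t)cos(4t) - 3K_2e^(-3t)sin(4t) + 2K_2e^(-3t)cos(4t), x_2(t) = -K_1e^(-3t)sin(4t) - K_1e^(-3t)cos(4t) - K_2e^(-3t)sin(4t) + K_2e^(-3t)cos(4t)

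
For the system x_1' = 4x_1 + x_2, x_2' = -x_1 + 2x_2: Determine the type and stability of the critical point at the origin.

unstable improper node

A = [[4,1],[-1,2]]; det(A-λI) = λ^2 - 6λ + 9.
repeated λ = 3 with a single eigenvector.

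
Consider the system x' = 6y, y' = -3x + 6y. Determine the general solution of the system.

Coefficient matrix A = [[0, 6], [-3, 6]].
Characteristic polynomial det(A - λI) = λ^2 - 6λ + 18 = 0.
Eigenvalues λ = 3 ± 3i (complex conjugate pair).
For λ=3+3i: an eigenvector is (-1,0) - i(1,1) = (-1 - i, 0 - i).
A real fundamental pair from Re and Im of e^((3+3i)t)v: X_1 = e^(3t)(cos(3t)·(-1,0) + sin(3t)·(1,1)), X_2 = e^(3t)(sin(3t)·(-1,0) - cos(3t)·(1,1)).
General solution: C_1X_1 + C_2X_2.

x(t) = C_1e^(3t)sin(3t) - C_1e^(3t)cos(3t) - C_2e^(3t)sin(3t) - C_2e^(3t)cos(3t), y(t) = C_1e^(3t)sin(3t) - C_2e^(3t)cos(3t)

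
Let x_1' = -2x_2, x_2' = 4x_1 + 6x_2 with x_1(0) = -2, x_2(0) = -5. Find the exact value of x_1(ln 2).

A = [[0,-2],[4,6]]; eigenvalues λ = 4, 2.
Eigenvectors: (1,-2) for λ=4, (-1,1) for λ=2.
From the initial condition, c_1 = 7, c_2 = 9.
x_1(ln 2) = (7)(2^4)(1) + (9)(2^2)(-1) = 76.

76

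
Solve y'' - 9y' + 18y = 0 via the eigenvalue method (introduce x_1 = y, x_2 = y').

y(t) = K_1e^(6t) + K_2e^(3t)

Let x_1 = y, x_2 = y'. Then x_1' = x_2 and x_2' = -18x_1 + 9x_2.
A = [[0,1],[-18,9]]; det(A-λI) = λ^2 - 9λ + 18.
Eigenvalues λ = 6, 3 with eigenvectors (1,6), (1,3).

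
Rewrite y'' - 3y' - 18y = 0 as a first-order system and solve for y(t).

Let x_1 = y, x_2 = y'. Then x_1' = x_2 and x_2' = 18x_1 + 3x_2.
A = [[0,1],[18,3]]; det(A-λI) = λ^2 - 3λ - 18.
Eigenvalues λ = 6, -3 with eigenvectors (1,6), (1,-3).

y(t) = C_1e^(6t) + C_2e^(-3t)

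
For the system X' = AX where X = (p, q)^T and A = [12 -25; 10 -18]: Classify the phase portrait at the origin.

stable spiral

A = [[12,-25],[10,-18]]; det(A-λI) = λ^2 + 6λ + 34.
λ = -3 ± 5i: negative real part.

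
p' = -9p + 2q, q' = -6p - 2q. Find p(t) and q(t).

p(t) = 2c_1e^(-6t) + c_2e^(-5t), q(t) = 3c_1e^(-6t) + 2c_2e^(-5t)

Coefficient matrix A = [[-9, 2], [-6, -2]].
Characteristic polynomial det(A - λI) = λ^2 + 11λ + 30 = 0.
Eigenvalues λ = -6, -5.
For λ=-6: (A-λI) row 1 is [-3, 2], so an eigenvector is (2, 3).
For λ=-5: (A-λI) row 1 is [-4, 2], so an eigenvector is (1, 2).
General solution: c_1e^(-6t)(2,3) + c_2e^(-5t)(1,2).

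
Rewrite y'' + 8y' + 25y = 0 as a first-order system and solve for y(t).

Let x_1 = y, x_2 = y'. Then x_1' = x_2 and x_2' = -25x_1 - 8x_2.
A = [[0,1],[-25,-8]]; det(A-λI) = λ^2 + 8λ + 25.
Eigenvalues λ = -4 ± 3i.

y(t) = K_1e^(-4t)cos(3t) + K_2e^(-4t)sin(3t)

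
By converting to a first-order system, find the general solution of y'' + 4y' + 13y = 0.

y(t) = C_1e^(-2t)cos(3t) + C_2e^(-2t)sin(3t)

Let x_1 = y, x_2 = y'. Then x_1' = x_2 and x_2' = -13x_1 - 4x_2.
A = [[0,1],[-13,-4]]; det(A-λI) = λ^2 + 4λ + 13.
Eigenvalues λ = -2 ± 3i.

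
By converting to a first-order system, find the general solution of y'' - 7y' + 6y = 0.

y(t) = c_1e^(t) + c_2e^(6t)

Let x_1 = y, x_2 = y'. Then x_1' = x_2 and x_2' = -6x_1 + 7x_2.
A = [[0,1],[-6,7]]; det(A-λI) = λ^2 - 7λ + 6.
Eigenvalues λ = 1, 6 with eigenvectors (1,1), (1,6).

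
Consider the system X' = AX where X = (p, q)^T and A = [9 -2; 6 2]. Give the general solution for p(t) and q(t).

p(t) = 2K_1e^(6t) + K_2e^(5t), q(t) = 3K_1e^(6t) + 2K_2e^(5t)

Coefficient matrix A = [[9, -2], [6, 2]].
Characteristic polynomial det(A - λI) = λ^2 - 11λ + 30 = 0.
Eigenvalues λ = 6, 5.
For λ=6: (A-λI) row 1 is [3, -2], so an eigenvector is (2, 3).
For λ=5: (A-λI) row 1 is [4, -2], so an eigenvector is (1, 2).
General solution: K_1e^(6t)(2,3) + K_2e^(5t)(1,2).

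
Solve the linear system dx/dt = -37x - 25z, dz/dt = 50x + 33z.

Coefficient matrix A = [[-37, -25], [50, 33]].
Characteristic polynomial det(A - λI) = λ^2 + 4λ + 29 = 0.
Eigenvalues λ = -2 ± 5i (complex conjugate pair).
For λ=-2+5i: an eigenvector is (-2,3) - i(-1,1) = (-2 + i, 3 - i).
A real fundamental pair from Re and Im of e^((-2+5i)t)v: X_1 = e^(-2t)(cos(5t)·(-2,3) + sin(5t)·(-1,1)), X_2 = e^(-2t)(sin(5t)·(-2,3) - cos(5t)·(-1,1)).
General solution: C_1X_1 + C_2X_2.

x(t) = -C_1e^(-2t)sin(5t) - 2C_1e^(-2t)cos(5t) - 2C_2e^(-2t)sin(5t) + C_2e^(-2t)cos(5t), z(t) = C_1e^(-2t)sin(5t) + 3C_1e^(-2t)cos(5t) + 3C_2e^(-2t)sin(5t) - C_2e^(-2t)cos(5t)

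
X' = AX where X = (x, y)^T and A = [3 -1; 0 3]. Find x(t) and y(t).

x(t) = C_1e^(3t) + C_2te^(3t) - 2C_2e^(3t), y(t) = -C_2e^(3t)

Coefficient matrix A = [[3, -1], [0, 3]].
Characteristic polynomial det(A - λI) = λ^2 - 6λ + 9 = 0.
Single eigenvalue λ = 3 with algebraic multiplicity 2.
Eigenvector v = (1,0); generalized eigenvector w with (A-λI)w=v is (-2,-1).
General solution: e^(3t)[C_1·v + C_2·(t·v + w)].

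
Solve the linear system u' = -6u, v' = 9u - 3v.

Coefficient matrix A = [[-6, 0], [9, -3]].
Characteristic polynomial det(A - λI) = λ^2 + 9λ + 18 = 0.
Eigenvalues λ = -6, -3.
For λ=-6: (A-λI) row 2 is [9, 3], so an eigenvector is (-1, 3).
For λ=-3: (A-λI) row 1 is [-3, 0], so an eigenvector is (0, -1).
General solution: K_1e^(-6t)(-1,3) + K_2e^(-3t)(0,-1).

u(t) = -K_1e^(-6t), v(t) = 3K_1e^(-6t) - K_2e^(-3t)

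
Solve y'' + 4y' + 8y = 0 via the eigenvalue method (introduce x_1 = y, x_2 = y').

y(t) = C_1e^(-2t)cos(2t) + C_2e^(-2t)sin(2t)

Let x_1 = y, x_2 = y'. Then x_1' = x_2 and x_2' = -8x_1 - 4x_2.
A = [[0,1],[-8,-4]]; det(A-λI) = λ^2 + 4λ + 8.
Eigenvalues λ = -2 ± 2i.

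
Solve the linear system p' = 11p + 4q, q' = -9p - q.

p(t) = 2C_1e^(5t) + 2C_2te^(5t) + C_2e^(5t), q(t) = -3C_1e^(5t) - 3C_2te^(5t) - C_2e^(5t)

Coefficient matrix A = [[11, 4], [-9, -1]].
Characteristic polynomial det(A - λI) = λ^2 - 10λ + 25 = 0.
Single eigenvalue λ = 5 with algebraic multiplicity 2.
Eigenvector v = (2,-3); generalized eigenvector w with (A-λI)w=v is (1,-1).
General solution: e^(5t)[C_1·v + C_2·(t·v + w)].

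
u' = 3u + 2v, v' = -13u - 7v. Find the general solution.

u(t) = c_1e^(-2t)sin(t) - c_1e^(-2t)cos(t) - c_2e^(-2t)sin(t) - c_2e^(-2t)cos(t), v(t) = -2c_1e^(-2t)sin(t) + 3c_1e^(-2t)cos(t) + 3c_2e^(-2t)sin(t) + 2c_2e^(-2t)cos(t)

Coefficient matrix A = [[3, 2], [-13, -7]].
Characteristic polynomial det(A - λI) = λ^2 + 4λ + 5 = 0.
Eigenvalues λ = -2 ± i (complex conjugate pair).
For λ=-2+i: an eigenvector is (-1,3) - i(1,-2) = (-1 - i, 3 + 2i).
A real fundamental pair from Re and Im of e^((-2+i)t)v: X_1 = e^(-2t)(cos(t)·(-1,3) + sin(t)·(1,-2)), X_2 = e^(-2t)(sin(t)·(-1,3) - cos(t)·(1,-2)).
General solution: c_1X_1 + c_2X_2.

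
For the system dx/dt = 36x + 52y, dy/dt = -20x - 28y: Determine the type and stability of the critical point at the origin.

unstable spiral

A = [[36,52],[-20,-28]]; det(A-λI) = λ^2 - 8λ + 32.
λ = 4 ± 4i: positive real part.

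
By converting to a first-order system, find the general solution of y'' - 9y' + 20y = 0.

y(t) = c_1e^(5t) + c_2e^(4t)

Let x_1 = y, x_2 = y'. Then x_1' = x_2 and x_2' = -20x_1 + 9x_2.
A = [[0,1],[-20,9]]; det(A-λI) = λ^2 - 9λ + 20.
Eigenvalues λ = 5, 4 with eigenvectors (1,5), (1,4).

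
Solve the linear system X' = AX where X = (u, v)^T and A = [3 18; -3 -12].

Coefficient matrix A = [[3, 18], [-3, -12]].
Characteristic polynomial det(A - λI) = λ^2 + 9λ + 18 = 0.
Eigenvalues λ = -6, -3.
For λ=-6: (A-λI) row 1 is [9, 18], so an eigenvector is (2, -1).
For λ=-3: (A-λI) row 1 is [6, 18], so an eigenvector is (-3, 1).
General solution: K_1e^(-6t)(2,-1) + K_2e^(-3t)(-3,1).

u(t) = 2K_1e^(-6t) - 3K_2e^(-3t), v(t) = -K_1e^(-6t) + K_2e^(-3t)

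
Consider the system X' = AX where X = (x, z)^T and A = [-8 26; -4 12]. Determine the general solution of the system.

Coefficient matrix A = [[-8, 26], [-4, 12]].
Characteristic polynomial det(A - λI) = λ^2 - 4λ + 8 = 0.
Eigenvalues λ = 2 ± 2i (complex conjugate pair).
For λ=2+2i: an eigenvector is (3,1) - i(-2,-1) = (3 + 2i, 1 + i).
A real fundamental pair from Re and Im of e^((2+2i)t)v: X_1 = e^(2t)(cos(2t)·(3,1) + sin(2t)·(-2,-1)), X_2 = e^(2t)(sin(2t)·(3,1) - cos(2t)·(-2,-1)).
General solution: c_1X_1 + c_2X_2.

x(t) = -2c_1e^(2t)sin(2t) + 3c_1e^(2t)cos(2t) + 3c_2e^(2t)sin(2t) + 2c_2e^(2t)cos(2t), z(t) = -c_1e^(2t)sin(2t) + c_1e^(2t)cos(2t) + c_2e^(2t)sin(2t) + c_2e^(2t)cos(2t)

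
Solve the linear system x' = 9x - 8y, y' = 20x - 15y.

x(t) = -C_1e^(-3t)sin(4t) - C_1e^(-3t)cos(4t) - C_2e^(-3t)sin(4t) + C_2e^(-3t)cos(4t), y(t) = -2C_1e^(-3t)sin(4t) - C_1e^(-3t)cos(4t) - C_2e^(-3t)sin(4t) + 2C_2e^(-3t)cos(4t)

Coefficient matrix A = [[9, -8], [20, -15]].
Characteristic polynomial det(A - λI) = λ^2 + 6λ + 25 = 0.
Eigenvalues λ = -3 ± 4i (complex conjugate pair).
For λ=-3+4i: an eigenvector is (-1,-1) - i(-1,-2) = (-1 + i, -1 + 2i).
A real fundamental pair from Re and Im of e^((-3+4i)t)v: X_1 = e^(-3t)(cos(4t)·(-1,-1) + sin(4t)·(-1,-2)), X_2 = e^(-3t)(sin(4t)·(-1,-1) - cos(4t)·(-1,-2)).
General solution: C_1X_1 + C_2X_2.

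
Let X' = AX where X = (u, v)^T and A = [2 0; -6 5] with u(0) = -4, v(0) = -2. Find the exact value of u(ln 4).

A = [[2,0],[-6,5]]; eigenvalues λ = 5, 2.
Eigenvectors: (0,-1) for λ=5, (-1,-2) for λ=2.
From the initial condition, c_1 = -6, c_2 = 4.
u(ln 4) = (-6)(4^5)(0) + (4)(4^2)(-1) = -64.

-64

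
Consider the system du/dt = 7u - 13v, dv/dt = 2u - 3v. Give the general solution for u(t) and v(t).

u(t) = -3C_1e^(2t)sin(t) + 2C_1e^(2t)cos(t) + 2C_2e^(2t)sin(t) + 3C_2e^(2t)cos(t), v(t) = -C_1e^(2t)sin(t) + C_1e^(2t)cos(t) + C_2e^(2t)sin(t) + C_2e^(2t)cos(t)

Coefficient matrix A = [[7, -13], [2, -3]].
Characteristic polynomial det(A - λI) = λ^2 - 4λ + 5 = 0.
Eigenvalues λ = 2 ± i (complex conjugate pair).
For λ=2+i: an eigenvector is (2,1) - i(-3,-1) = (2 + 3i, 1 + i).
A real fundamental pair from Re and Im of e^((2+i)t)v: X_1 = e^(2t)(cos(t)·(2,1) + sin(t)·(-3,-1)), X_2 = e^(2t)(sin(t)·(2,1) - cos(t)·(-3,-1)).
General solution: C_1X_1 + C_2X_2.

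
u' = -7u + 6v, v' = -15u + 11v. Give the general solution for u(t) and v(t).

Coefficient matrix A = [[-7, 6], [-15, 11]].
Characteristic polynomial det(A - λI) = λ^2 - 4λ + 13 = 0.
Eigenvalues λ = 2 ± 3i (complex conjugate pair).
For λ=2+3i: an eigenvector is (-1,-1) - i(1,2) = (-1 - i, -1 - 2i).
A real fundamental pair from Re and Im of e^((2+3i)t)v: X_1 = e^(2t)(cos(3t)·(-1,-1) + sin(3t)·(1,2)), X_2 = e^(2t)(sin(3t)·(-1,-1) - cos(3t)·(1,2)).
General solution: C_1X_1 + C_2X_2.

u(t) = C_1e^(2t)sin(3t) - C_1e^(2t)cos(3t) - C_2e^(2t)sin(3t) - C_2e^(2t)cos(3t), v(t) = 2C_1e^(2t)sin(3t) - C_1e^(2t)cos(3t) - C_2e^(2t)sin(3t) - 2C_2e^(2t)cos(3t)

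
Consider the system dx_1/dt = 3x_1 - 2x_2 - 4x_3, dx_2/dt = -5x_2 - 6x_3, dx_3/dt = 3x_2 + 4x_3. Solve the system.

Coefficient matrix A = [[3, -2, -4], [0, -5, -6], [0, 3, 4]].
det(A - λI) = 0 gives eigenvalues λ = 3, -2, 1.
For λ=3: eigenvector (1,0,0).
For λ=-2: eigenvector (0,2,-1).
For λ=1: eigenvector (-1,1,-1).
General solution: C_1e^(3t)(1,0,0) + C_2e^(-2t)(0,2,-1) + C_3e^(t)(-1,1,-1).

x_1(t) = C_1e^(3t) - C_3e^(t), x_2(t) = 2C_2e^(-2t) + C_3e^(t), x_3(t) = -C_2e^(-2t) - C_3e^(t)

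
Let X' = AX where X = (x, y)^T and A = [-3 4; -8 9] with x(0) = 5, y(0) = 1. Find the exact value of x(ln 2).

-110

A = [[-3,4],[-8,9]]; eigenvalues λ = 5, 1.
Eigenvectors: (1,2) for λ=5, (1,1) for λ=1.
From the initial condition, c_1 = -4, c_2 = 9.
x(ln 2) = (-4)(2^5)(1) + (9)(2^1)(1) = -110.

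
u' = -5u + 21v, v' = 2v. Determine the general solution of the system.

u(t) = -c_1e^(-5t) + 3c_2e^(2t), v(t) = c_2e^(2t)

Coefficient matrix A = [[-5, 21], [0, 2]].
Characteristic polynomial det(A - λI) = λ^2 + 3λ - 10 = 0.
Eigenvalues λ = -5, 2.
For λ=-5: (A-λI) row 1 is [0, 21], so an eigenvector is (-1, 0).
For λ=2: (A-λI) row 1 is [-7, 21], so an eigenvector is (3, 1).
General solution: c_1e^(-5t)(-1,0) + c_2e^(2t)(3,1).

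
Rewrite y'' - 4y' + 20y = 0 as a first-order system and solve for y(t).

y(t) = C_1e^(2t)cos(4t) + C_2e^(2t)sin(4t)

Let x_1 = y, x_2 = y'. Then x_1' = x_2 and x_2' = -20x_1 + 4x_2.
A = [[0,1],[-20,4]]; det(A-λI) = λ^2 - 4λ + 20.
Eigenvalues λ = 2 ± 4i.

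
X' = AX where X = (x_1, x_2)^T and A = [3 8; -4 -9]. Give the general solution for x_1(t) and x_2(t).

x_1(t) = -2C_1e^(-t) + C_2e^(-5t), x_2(t) = C_1e^(-t) - C_2e^(-5t)

Coefficient matrix A = [[3, 8], [-4, -9]].
Characteristic polynomial det(A - λI) = λ^2 + 6λ + 5 = 0.
Eigenvalues λ = -1, -5.
For λ=-1: (A-λI) row 1 is [4, 8], so an eigenvector is (-2, 1).
For λ=-5: (A-λI) row 1 is [8, 8], so an eigenvector is (1, -1).
General solution: C_1e^(-t)(-2,1) + C_2e^(-5t)(1,-1).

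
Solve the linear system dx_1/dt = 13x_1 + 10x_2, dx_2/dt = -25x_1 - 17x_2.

x_1(t) = -C_1e^(-2t)sin(5t) + C_1e^(-2t)cos(5t) + C_2e^(-2t)sin(5t) + C_2e^(-2t)cos(5t), x_2(t) = C_1e^(-2t)sin(5t) - 2C_1e^(-2t)cos(5t) - 2C_2e^(-2t)sin(5t) - C_2e^(-2t)cos(5t)

Coefficient matrix A = [[13, 10], [-25, -17]].
Characteristic polynomial det(A - λI) = λ^2 + 4λ + 29 = 0.
Eigenvalues λ = -2 ± 5i (complex conjugate pair).
For λ=-2+5i: an eigenvector is (1,-2) - i(-1,1) = (1 + i, -2 - i).
A real fundamental pair from Re and Im of e^((-2+5i)t)v: X_1 = e^(-2t)(cos(5t)·(1,-2) + sin(5t)·(-1,1)), X_2 = e^(-2t)(sin(5t)·(1,-2) - cos(5t)·(-1,1)).
General solution: C_1X_1 + C_2X_2.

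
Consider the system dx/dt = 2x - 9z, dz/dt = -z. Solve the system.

x(t) = -3K_1e^(-t) + K_2e^(2t), z(t) = -K_1e^(-t)

Coefficient matrix A = [[2, -9], [0, -1]].
Characteristic polynomial det(A - λI) = λ^2 - λ - 2 = 0.
Eigenvalues λ = -1, 2.
For λ=-1: (A-λI) row 1 is [3, -9], so an eigenvector is (-3, -1).
For λ=2: (A-λI) row 1 is [0, -9], so an eigenvector is (1, 0).
General solution: K_1e^(-t)(-3,-1) + K_2e^(2t)(1,0).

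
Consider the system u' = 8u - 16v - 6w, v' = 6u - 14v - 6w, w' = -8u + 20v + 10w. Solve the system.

u(t) = C_1e^(2t) + C_2e^(-2t) - C_3e^(4t), v(t) = C_2e^(-2t) - C_3e^(4t), w(t) = C_1e^(2t) - C_2e^(-2t) + 2C_3e^(4t)

Coefficient matrix A = [[8, -16, -6], [6, -14, -6], [-8, 20, 10]].
det(A - λI) = 0 gives eigenvalues λ = 2, -2, 4.
For λ=2: eigenvector (1,0,1).
For λ=-2: eigenvector (1,1,-1).
For λ=4: eigenvector (-1,-1,2).
General solution: C_1e^(2t)(1,0,1) + C_2e^(-2t)(1,1,-1) + C_3e^(4t)(-1,-1,2).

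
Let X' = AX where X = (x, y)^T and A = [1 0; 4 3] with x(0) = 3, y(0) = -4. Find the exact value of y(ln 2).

4

A = [[1,0],[4,3]]; eigenvalues λ = 3, 1.
Eigenvectors: (0,-1) for λ=3, (-1,2) for λ=1.
From the initial condition, c_1 = -2, c_2 = -3.
y(ln 2) = (-2)(2^3)(-1) + (-3)(2^1)(2) = 4.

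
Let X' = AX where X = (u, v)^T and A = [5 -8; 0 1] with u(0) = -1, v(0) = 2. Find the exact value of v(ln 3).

6

A = [[5,-8],[0,1]]; eigenvalues λ = 1, 5.
Eigenvectors: (2,1) for λ=1, (1,0) for λ=5.
From the initial condition, c_1 = 2, c_2 = -5.
v(ln 3) = (2)(3^1)(1) + (-5)(3^5)(0) = 6.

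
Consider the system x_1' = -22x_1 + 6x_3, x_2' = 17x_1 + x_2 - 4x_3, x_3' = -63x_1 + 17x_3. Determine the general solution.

Coefficient matrix A = [[-22, 0, 6], [17, 1, -4], [-63, 0, 17]].
det(A - λI) = 0 gives eigenvalues λ = -4, 1, -1.
For λ=-4: eigenvector (1,-1,3).
For λ=1: eigenvector (0,1,0).
For λ=-1: eigenvector (2,-3,7).
General solution: C_1e^(-4t)(1,-1,3) + C_2e^(t)(0,1,0) + C_3e^(-t)(2,-3,7).

x_1(t) = C_1e^(-4t) + 2C_3e^(-t), x_2(t) = -C_1e^(-4t) + C_2e^(t) - 3C_3e^(-t), x_3(t) = 3C_1e^(-4t) + 7C_3e^(-t)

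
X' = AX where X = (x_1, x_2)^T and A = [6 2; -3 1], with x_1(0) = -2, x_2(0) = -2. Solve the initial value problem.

x_1(t) = -10e^(4t) + 8e^(3t), x_2(t) = 10e^(4t) - 12e^(3t)

Coefficient matrix A = [[6, 2], [-3, 1]].
Characteristic polynomial det(A - λI) = λ^2 - 7λ + 12 = 0.
Eigenvalues λ = 3, 4.
For λ=3: (A-λI) row 1 is [3, 2], so an eigenvector is (-2, 3).
For λ=4: (A-λI) row 1 is [2, 2], so an eigenvector is (-1, 1).
General solution: C_1e^(3t)(-2,3) + C_2e^(4t)(-1,1).
Applying x_1(0)=-2, x_2(0)=-2 gives C_1=-4, C_2=10.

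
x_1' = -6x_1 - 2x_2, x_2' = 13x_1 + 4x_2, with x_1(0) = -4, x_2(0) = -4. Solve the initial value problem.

Coefficient matrix A = [[-6, -2], [13, 4]].
Characteristic polynomial det(A - λI) = λ^2 + 2λ + 2 = 0.
Eigenvalues λ = -1 ± i (complex conjugate pair).
For λ=-1+i: an eigenvector is (-1,3) - i(-1,2) = (-1 + i, 3 - 2i).
A real fundamental pair from Re and Im of e^((-1+i)t)v: X_1 = e^(-t)(cos(t)·(-1,3) + sin(t)·(-1,2)), X_2 = e^(-t)(sin(t)·(-1,3) - cos(t)·(-1,2)).
General solution: c_1X_1 + c_2X_2.
Applying x_1(0)=-4, x_2(0)=-4 gives c_1=-12, c_2=-16.

x_1(t) = 28e^(-t)sin(t) - 4e^(-t)cos(t), x_2(t) = -72e^(-t)sin(t) - 4e^(-t)cos(t)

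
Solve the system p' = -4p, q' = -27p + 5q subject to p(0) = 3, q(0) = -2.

Coefficient matrix A = [[-4, 0], [-27, 5]].
Characteristic polynomial det(A - λI) = λ^2 - λ - 20 = 0.
Eigenvalues λ = -4, 5.
For λ=-4: (A-λI) row 2 is [-27, 9], so an eigenvector is (-1, -3).
For λ=5: (A-λI) row 1 is [-9, 0], so an eigenvector is (0, -1).
General solution: c_1e^(-4t)(-1,-3) + c_2e^(5t)(0,-1).
Applying p(0)=3, q(0)=-2 gives c_1=-3, c_2=11.

p(t) = 3e^(-4t), q(t) = -11e^(5t) + 9e^(-4t)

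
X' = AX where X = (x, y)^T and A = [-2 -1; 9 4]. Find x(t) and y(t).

x(t) = C_1e^(t) + C_2te^(t), y(t) = -3C_1e^(t) - 3C_2te^(t) - C_2e^(t)

Coefficient matrix A = [[-2, -1], [9, 4]].
Characteristic polynomial det(A - λI) = λ^2 - 2λ + 1 = 0.
Single eigenvalue λ = 1 with algebraic multiplicity 2.
Eigenvector v = (1,-3); generalized eigenvector w with (A-λI)w=v is (0,-1).
General solution: e^(t)[C_1·v + C_2·(t·v + w)].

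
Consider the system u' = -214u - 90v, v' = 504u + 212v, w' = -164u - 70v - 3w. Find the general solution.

Coefficient matrix A = [[-214, -90, 0], [504, 212, 0], [-164, -70, -3]].
det(A - λI) = 0 gives eigenvalues λ = 2, -4, -3.
For λ=2: eigenvector (-5,12,-4).
For λ=-4: eigenvector (-3,7,-2).
For λ=-3: eigenvector (0,0,1).
General solution: c_1e^(2t)(-5,12,-4) + c_2e^(-4t)(-3,7,-2) + c_3e^(-3t)(0,0,1).

u(t) = -5c_1e^(2t) - 3c_2e^(-4t), v(t) = 12c_1e^(2t) + 7c_2e^(-4t), w(t) = -4c_1e^(2t) - 2c_2e^(-4t) + c_3e^(-3t)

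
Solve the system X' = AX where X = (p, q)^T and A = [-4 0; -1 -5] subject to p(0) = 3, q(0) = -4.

Coefficient matrix A = [[-4, 0], [-1, -5]].
Characteristic polynomial det(A - λI) = λ^2 + 9λ + 20 = 0.
Eigenvalues λ = -5, -4.
For λ=-5: (A-λI) row 1 is [1, 0], so an eigenvector is (0, 1).
For λ=-4: (A-λI) row 2 is [-1, -1], so an eigenvector is (-1, 1).
General solution: K_1e^(-5t)(0,1) + K_2e^(-4t)(-1,1).
Applying p(0)=3, q(0)=-4 gives K_1=-1, K_2=-3.

p(t) = 3e^(-4t), q(t) = -3e^(-4t) - e^(-5t)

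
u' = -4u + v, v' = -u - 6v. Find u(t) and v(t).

u(t) = -K_1e^(-5t) - K_2te^(-5t), v(t) = K_1e^(-5t) + K_2te^(-5t) - K_2e^(-5t)

Coefficient matrix A = [[-4, 1], [-1, -6]].
Characteristic polynomial det(A - λI) = λ^2 + 10λ + 25 = 0.
Single eigenvalue λ = -5 with algebraic multiplicity 2.
Eigenvector v = (-1,1); generalized eigenvector w with (A-λI)w=v is (0,-1).
General solution: e^(-5t)[K_1·v + K_2·(t·v + w)].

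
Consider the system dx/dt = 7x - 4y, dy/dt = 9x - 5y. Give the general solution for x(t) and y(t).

Coefficient matrix A = [[7, -4], [9, -5]].
Characteristic polynomial det(A - λI) = λ^2 - 2λ + 1 = 0.
Single eigenvalue λ = 1 with algebraic multiplicity 2.
Eigenvector v = (-2,-3); generalized eigenvector w with (A-λI)w=v is (-1,-1).
General solution: e^(t)[c_1·v + c_2·(t·v + w)].

x(t) = -2c_1e^(t) - 2c_2te^(t) - c_2e^(t), y(t) = -3c_1e^(t) - 3c_2te^(t) - c_2e^(t)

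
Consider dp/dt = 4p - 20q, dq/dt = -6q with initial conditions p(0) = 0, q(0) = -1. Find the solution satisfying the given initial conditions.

p(t) = 2e^(4t) - 2e^(-6t), q(t) = -e^(-6t)

Coefficient matrix A = [[4, -20], [0, -6]].
Characteristic polynomial det(A - λI) = λ^2 + 2λ - 24 = 0.
Eigenvalues λ = 4, -6.
For λ=4: (A-λI) row 1 is [0, -20], so an eigenvector is (1, 0).
For λ=-6: (A-λI) row 1 is [10, -20], so an eigenvector is (-2, -1).
General solution: C_1e^(4t)(1,0) + C_2e^(-6t)(-2,-1).
Applying p(0)=0, q(0)=-1 gives C_1=2, C_2=1.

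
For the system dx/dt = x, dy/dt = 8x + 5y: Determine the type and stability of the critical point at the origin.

unstable node

A = [[1,0],[8,5]]; det(A-λI) = λ^2 - 6λ + 5.
λ = 5, 1: both positive.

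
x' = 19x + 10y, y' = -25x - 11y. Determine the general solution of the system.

Coefficient matrix A = [[19, 10], [-25, -11]].
Characteristic polynomial det(A - λI) = λ^2 - 8λ + 41 = 0.
Eigenvalues λ = 4 ± 5i (complex conjugate pair).
For λ=4+5i: an eigenvector is (-1,1) - i(-1,2) = (-1 + i, 1 - 2i).
A real fundamental pair from Re and Im of e^((4+5i)t)v: X_1 = e^(4t)(cos(5t)·(-1,1) + sin(5t)·(-1,2)), X_2 = e^(4t)(sin(5t)·(-1,1) - cos(5t)·(-1,2)).
General solution: c_1X_1 + c_2X_2.

x(t) = -c_1e^(4t)sin(5t) - c_1e^(4t)cos(5t) - c_2e^(4t)sin(5t) + c_2e^(4t)cos(5t), y(t) = 2c_1e^(4t)sin(5t) + c_1e^(4t)cos(5t) + c_2e^(4t)sin(5t) - 2c_2e^(4t)cos(5t)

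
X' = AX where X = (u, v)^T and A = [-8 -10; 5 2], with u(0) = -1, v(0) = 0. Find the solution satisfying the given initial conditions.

Coefficient matrix A = [[-8, -10], [5, 2]].
Characteristic polynomial det(A - λI) = λ^2 + 6λ + 34 = 0.
Eigenvalues λ = -3 ± 5i (complex conjugate pair).
For λ=-3+5i: an eigenvector is (1,-1) - i(1,0) = (1 - i, -1).
A real fundamental pair from Re and Im of e^((-3+5i)t)v: X_1 = e^(-3t)(cos(5t)·(1,-1) + sin(5t)·(1,0)), X_2 = e^(-3t)(sin(5t)·(1,-1) - cos(5t)·(1,0)).
General solution: K_1X_1 + K_2X_2.
Applying u(0)=-1, v(0)=0 gives K_1=0, K_2=1.

u(t) = e^(-3t)sin(5t) - e^(-3t)cos(5t), v(t) = -e^(-3t)sin(5t)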